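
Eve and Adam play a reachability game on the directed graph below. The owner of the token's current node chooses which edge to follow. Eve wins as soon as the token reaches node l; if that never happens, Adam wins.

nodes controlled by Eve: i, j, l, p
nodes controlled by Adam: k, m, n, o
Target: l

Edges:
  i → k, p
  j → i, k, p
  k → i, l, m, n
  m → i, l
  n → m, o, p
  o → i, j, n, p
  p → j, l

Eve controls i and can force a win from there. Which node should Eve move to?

A0 = {l}
A1: add {p} — p (Eve) has p→l.
A2: add {i, j} — i (Eve) has i→p; j (Eve) has j→p.
A3: add {m} — m (Adam): all of {i, l} already in.
A4 = A3; e.g. k (Adam) can still go to n. Fixed point.
From i, successor p is in the attractor (rank 1); the other successor k is not.

p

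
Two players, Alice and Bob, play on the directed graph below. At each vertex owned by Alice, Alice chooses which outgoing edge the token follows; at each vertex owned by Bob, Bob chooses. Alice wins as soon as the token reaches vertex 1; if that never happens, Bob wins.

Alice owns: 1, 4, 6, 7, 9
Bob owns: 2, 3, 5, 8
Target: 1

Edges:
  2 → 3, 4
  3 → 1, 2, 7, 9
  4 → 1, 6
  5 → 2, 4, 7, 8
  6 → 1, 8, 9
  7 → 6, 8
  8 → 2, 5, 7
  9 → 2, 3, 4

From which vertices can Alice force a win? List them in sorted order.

1, 4, 6, 7, 9

A0 = {1}
A1: add {4, 6} — 4 (Alice) has 4→1; 6 (Alice) has 6→1.
A2: add {7, 9} — 7 (Alice) has 7→6; 9 (Alice) has 9→4.
A3 = A2; e.g. 2 (Bob) can still go to 3. Fixed point.
Alice's winning region = {1, 4, 6, 7, 9}.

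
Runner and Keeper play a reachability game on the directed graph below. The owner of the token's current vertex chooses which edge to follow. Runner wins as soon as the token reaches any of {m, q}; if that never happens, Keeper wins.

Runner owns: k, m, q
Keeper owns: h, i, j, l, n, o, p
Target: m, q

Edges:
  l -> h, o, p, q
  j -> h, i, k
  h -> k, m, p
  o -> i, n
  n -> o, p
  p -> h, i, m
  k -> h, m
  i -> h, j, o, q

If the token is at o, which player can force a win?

Keeper

A0 = {m, q}
A1: add {k} — k (Runner) has k→m.
A2 = A1; e.g. h (Keeper) can still go to p. Fixed point.
o never enters the attractor, so Keeper can avoid the target forever.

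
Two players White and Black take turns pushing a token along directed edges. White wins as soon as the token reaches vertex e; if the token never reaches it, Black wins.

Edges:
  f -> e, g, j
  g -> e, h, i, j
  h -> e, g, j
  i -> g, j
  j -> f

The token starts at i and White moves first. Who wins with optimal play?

White

Track states (vertex, player-to-move).
A0 = {(e,White), (e,Black)}
A1: add {(f,White), (g,White), (h,White)}.
A2: add {(j,Black)}.
A3: add {(i,White)}.
(i,White) ∈ A3 ⇒ White forces the target.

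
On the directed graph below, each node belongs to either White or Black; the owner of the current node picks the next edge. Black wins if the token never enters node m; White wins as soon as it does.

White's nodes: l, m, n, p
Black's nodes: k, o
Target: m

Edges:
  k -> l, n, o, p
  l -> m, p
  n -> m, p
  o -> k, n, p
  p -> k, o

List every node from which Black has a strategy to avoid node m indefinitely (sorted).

A0 = {m}
A1: add {l, n} — l (White) has l→m; n (White) has n→m.
A2 = A1; e.g. k (Black) can still go to o. Fixed point.
White's attractor = {l, m, n}; Black avoids the target exactly from the complement.

k, o, p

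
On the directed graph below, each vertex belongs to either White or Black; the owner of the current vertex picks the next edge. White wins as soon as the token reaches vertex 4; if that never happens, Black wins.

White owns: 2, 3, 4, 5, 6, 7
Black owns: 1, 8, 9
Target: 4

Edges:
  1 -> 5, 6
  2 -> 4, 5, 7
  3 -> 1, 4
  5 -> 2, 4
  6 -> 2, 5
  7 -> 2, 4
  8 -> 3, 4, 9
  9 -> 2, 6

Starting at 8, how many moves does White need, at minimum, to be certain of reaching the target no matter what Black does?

A0 = {4}
A1: add {2, 3, 5, 7} — 2 (White) has 2→4; 3 (White) has 3→4; 5 (White) has 5→4; 7 (White) has 7→4.
A2: add {6} — 6 (White) has 6→2.
A3: add {1, 9} — 1 (Black): all of {5, 6} already in; 9 (Black): all of {2, 6} already in.
A4: add {8} — 8 (Black): all of {3, 4, 9} already in.
A4 = all vertices. Fixed point.
8 enters the attractor at level 4, so White can force the target in 4 moves from there.

4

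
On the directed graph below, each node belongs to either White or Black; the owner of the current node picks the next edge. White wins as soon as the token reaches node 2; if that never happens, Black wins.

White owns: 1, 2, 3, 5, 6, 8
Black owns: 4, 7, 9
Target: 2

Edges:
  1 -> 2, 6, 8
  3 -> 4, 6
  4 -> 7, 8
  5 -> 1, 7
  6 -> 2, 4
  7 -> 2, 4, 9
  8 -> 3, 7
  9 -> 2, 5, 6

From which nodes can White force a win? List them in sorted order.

1, 2, 3, 5, 6, 8, 9

A0 = {2}
A1: add {1, 6} — 1 (White) has 1→2; 6 (White) has 6→2.
A2: add {3, 5} — 3 (White) has 3→6; 5 (White) has 5→1.
A3: add {8, 9} — 8 (White) has 8→3; 9 (Black): all of {2, 5, 6} already in.
A4 = A3; e.g. 4 (Black) can still go to 7. Fixed point.
White's winning region = {1, 2, 3, 5, 6, 8, 9}.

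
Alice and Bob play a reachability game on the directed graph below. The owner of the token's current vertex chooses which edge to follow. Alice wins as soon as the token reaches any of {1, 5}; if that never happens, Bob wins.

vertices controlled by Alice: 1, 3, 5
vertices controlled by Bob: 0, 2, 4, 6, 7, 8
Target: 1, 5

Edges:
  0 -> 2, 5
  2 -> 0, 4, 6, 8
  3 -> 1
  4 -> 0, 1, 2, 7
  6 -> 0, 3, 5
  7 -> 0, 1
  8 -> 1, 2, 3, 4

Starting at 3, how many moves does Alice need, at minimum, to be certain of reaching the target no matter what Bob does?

1

A0 = {1, 5}
A1: add {3} — 3 (Alice) has 3→1.
A2 = A1; e.g. 0 (Bob) can still go to 2. Fixed point.
3 enters the attractor at level 1, so Alice can force the target in 1 move from there.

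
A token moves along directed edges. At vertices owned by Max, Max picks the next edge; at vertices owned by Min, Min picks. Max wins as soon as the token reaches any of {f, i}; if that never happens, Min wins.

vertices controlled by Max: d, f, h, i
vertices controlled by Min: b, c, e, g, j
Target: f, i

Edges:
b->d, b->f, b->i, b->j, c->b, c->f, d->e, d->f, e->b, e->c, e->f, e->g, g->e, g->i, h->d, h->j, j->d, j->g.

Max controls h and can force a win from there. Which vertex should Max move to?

A0 = {f, i}
A1: add {d} — d (Max) has d→f.
A2: add {h} — h (Max) has h→d.
A3 = A2; e.g. b (Min) can still go to j. Fixed point.
From h, successor d is in the attractor (rank 1); the other successor j is not.

d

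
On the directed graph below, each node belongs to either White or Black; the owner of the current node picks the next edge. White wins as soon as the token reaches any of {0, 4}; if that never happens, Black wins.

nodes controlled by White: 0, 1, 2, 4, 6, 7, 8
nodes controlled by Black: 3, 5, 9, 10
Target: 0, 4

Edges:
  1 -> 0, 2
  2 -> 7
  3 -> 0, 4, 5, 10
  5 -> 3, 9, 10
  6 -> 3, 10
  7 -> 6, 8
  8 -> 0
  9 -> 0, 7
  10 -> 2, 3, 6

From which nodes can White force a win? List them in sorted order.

0, 1, 2, 4, 7, 8, 9

A0 = {0, 4}
A1: add {1, 8} — 1 (White) has 1→0; 8 (White) has 8→0.
A2: add {7} — 7 (White) has 7→8.
A3: add {2, 9} — 2 (White) has 2→7; 9 (Black): all of {0, 7} already in.
A4 = A3; e.g. 3 (Black) can still go to 5. Fixed point.
White's winning region = {0, 1, 2, 4, 7, 8, 9}.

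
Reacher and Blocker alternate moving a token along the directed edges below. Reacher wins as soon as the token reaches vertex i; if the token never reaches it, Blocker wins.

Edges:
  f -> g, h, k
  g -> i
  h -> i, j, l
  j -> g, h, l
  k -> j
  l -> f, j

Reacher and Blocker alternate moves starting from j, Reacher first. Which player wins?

Reacher

Track states (vertex, player-to-move).
A0 = {(i,Reacher), (i,Blocker)}
A1: add {(g,Reacher), (g,Blocker), (h,Reacher)}.
A2: add {(f,Reacher), (j,Reacher)}.
(j,Reacher) ∈ A2 ⇒ Reacher forces the target.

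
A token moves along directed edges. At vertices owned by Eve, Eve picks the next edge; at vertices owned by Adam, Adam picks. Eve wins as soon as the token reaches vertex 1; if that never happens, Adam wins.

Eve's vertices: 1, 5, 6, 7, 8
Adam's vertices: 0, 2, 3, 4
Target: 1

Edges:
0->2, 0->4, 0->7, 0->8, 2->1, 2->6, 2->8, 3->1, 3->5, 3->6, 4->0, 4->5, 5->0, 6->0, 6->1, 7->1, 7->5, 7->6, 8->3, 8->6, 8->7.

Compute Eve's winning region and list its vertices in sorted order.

1, 2, 6, 7, 8

A0 = {1}
A1: add {6, 7} — 6 (Eve) has 6→1; 7 (Eve) has 7→1.
A2: add {8} — 8 (Eve) has 8→6.
A3: add {2} — 2 (Adam): all of {1, 6, 8} already in.
A4 = A3; e.g. 0 (Adam) can still go to 4. Fixed point.
Eve's winning region = {1, 2, 6, 7, 8}.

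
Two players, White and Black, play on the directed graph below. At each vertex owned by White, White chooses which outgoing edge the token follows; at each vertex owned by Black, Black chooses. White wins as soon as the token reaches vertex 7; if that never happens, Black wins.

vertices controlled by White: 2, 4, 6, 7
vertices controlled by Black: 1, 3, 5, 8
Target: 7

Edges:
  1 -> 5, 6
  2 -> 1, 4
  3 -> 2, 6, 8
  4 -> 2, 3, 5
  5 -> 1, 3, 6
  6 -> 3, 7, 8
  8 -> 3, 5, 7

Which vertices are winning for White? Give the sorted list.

A0 = {7}
A1: add {6} — 6 (White) has 6→7.
A2 = A1; e.g. 1 (Black) can still go to 5. Fixed point.
White's winning region = {6, 7}.

6, 7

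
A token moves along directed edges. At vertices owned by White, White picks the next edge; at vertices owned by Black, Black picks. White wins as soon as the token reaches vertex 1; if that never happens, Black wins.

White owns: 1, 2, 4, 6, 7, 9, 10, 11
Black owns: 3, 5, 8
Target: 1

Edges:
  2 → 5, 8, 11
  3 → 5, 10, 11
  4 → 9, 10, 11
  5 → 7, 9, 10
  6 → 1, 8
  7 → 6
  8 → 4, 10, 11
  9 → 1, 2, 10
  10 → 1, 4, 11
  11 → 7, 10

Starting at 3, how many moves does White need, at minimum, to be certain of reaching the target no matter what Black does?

A0 = {1}
A1: add {6, 9, 10} — 6 (White) has 6→1; 9 (White) has 9→1; 10 (White) has 10→1.
A2: add {4, 7, 11} — 4 (White) has 4→9; 7 (White) has 7→6; 11 (White) has 11→10.
A3: add {2, 5, 8} — 2 (White) has 2→11; 5 (Black): all of {7, 9, 10} already in; 8 (Black): all of {4, 10, 11} already in.
A4: add {3} — 3 (Black): all of {5, 10, 11} already in.
A4 = all vertices. Fixed point.
3 enters the attractor at level 4, so White can force the target in 4 moves from there.

4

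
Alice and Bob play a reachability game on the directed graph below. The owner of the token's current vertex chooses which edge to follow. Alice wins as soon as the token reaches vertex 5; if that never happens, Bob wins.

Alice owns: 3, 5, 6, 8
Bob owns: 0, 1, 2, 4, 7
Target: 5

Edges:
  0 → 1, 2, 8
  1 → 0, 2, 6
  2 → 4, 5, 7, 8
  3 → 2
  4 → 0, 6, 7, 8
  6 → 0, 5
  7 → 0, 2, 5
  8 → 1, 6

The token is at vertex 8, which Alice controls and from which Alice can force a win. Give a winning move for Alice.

6

A0 = {5}
A1: add {6} — 6 (Alice) has 6→5.
A2: add {8} — 8 (Alice) has 8→6.
A3 = A2; e.g. 0 (Bob) can still go to 1. Fixed point.
From 8, successor 6 is in the attractor (rank 1); the other successor 1 is not.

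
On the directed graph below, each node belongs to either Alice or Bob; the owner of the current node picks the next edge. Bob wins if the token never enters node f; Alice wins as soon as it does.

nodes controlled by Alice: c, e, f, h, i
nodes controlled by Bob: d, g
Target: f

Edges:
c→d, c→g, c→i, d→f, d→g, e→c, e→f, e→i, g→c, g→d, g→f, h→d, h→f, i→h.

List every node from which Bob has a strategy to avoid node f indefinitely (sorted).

d, g

A0 = {f}
A1: add {e, h} — e (Alice) has e→f; h (Alice) has h→f.
A2: add {i} — i (Alice) has i→h.
A3: add {c} — c (Alice) has c→i.
A4 = A3; e.g. d (Bob) can still go to g. Fixed point.
Alice's attractor = {c, e, f, h, i}; Bob avoids the target exactly from the complement.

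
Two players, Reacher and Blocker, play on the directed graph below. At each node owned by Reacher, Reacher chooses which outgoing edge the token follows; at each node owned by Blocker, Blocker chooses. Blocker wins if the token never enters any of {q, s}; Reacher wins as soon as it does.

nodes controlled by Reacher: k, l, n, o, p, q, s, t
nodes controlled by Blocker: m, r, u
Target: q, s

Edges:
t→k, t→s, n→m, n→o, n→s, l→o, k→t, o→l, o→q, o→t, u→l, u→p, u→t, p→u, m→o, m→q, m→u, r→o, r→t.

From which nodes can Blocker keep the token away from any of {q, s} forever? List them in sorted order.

m, p, u

A0 = {q, s}
A1: add {n, o, t} — n (Reacher) has n→s; o (Reacher) has o→q; t (Reacher) has t→s.
A2: add {k, l, r} — k (Reacher) has k→t; l (Reacher) has l→o; r (Blocker): all of {o, t} already in.
A3 = A2; e.g. m (Blocker) can still go to u. Fixed point.
Reacher's attractor = {k, l, n, o, q, r, s, t}; Blocker avoids the target exactly from the complement.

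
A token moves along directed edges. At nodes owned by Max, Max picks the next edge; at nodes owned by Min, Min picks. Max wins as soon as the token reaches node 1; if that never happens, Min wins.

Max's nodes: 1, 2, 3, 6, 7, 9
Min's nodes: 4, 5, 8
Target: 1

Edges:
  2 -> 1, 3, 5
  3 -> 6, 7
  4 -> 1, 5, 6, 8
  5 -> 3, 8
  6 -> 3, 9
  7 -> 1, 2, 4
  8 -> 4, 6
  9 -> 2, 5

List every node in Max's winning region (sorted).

A0 = {1}
A1: add {2, 7} — 2 (Max) has 2→1; 7 (Max) has 7→1.
A2: add {3, 9} — 3 (Max) has 3→7; 9 (Max) has 9→2.
A3: add {6} — 6 (Max) has 6→3.
A4 = A3; e.g. 4 (Min) can still go to 5. Fixed point.
Max's winning region = {1, 2, 3, 6, 7, 9}.

1, 2, 3, 6, 7, 9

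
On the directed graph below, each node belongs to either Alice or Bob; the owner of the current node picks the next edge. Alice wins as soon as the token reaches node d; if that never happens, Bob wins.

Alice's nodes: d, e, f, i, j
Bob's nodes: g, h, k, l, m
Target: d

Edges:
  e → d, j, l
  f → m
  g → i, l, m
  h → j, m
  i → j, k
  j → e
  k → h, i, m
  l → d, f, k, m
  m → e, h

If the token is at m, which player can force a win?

Bob

A0 = {d}
A1: add {e} — e (Alice) has e→d.
A2: add {j} — j (Alice) has j→e.
A3: add {i} — i (Alice) has i→j.
A4 = A3; e.g. f (Alice) has no edge into A3. Fixed point.
m never enters the attractor, so Bob can avoid the target forever.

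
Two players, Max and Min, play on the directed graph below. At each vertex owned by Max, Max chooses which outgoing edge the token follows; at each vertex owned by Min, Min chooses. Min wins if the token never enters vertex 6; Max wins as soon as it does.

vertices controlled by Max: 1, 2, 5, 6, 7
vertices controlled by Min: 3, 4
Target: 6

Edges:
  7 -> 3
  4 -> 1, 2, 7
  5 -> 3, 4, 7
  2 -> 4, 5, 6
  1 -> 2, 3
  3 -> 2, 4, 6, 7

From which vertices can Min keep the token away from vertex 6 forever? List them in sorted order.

A0 = {6}
A1: add {2} — 2 (Max) has 2→6.
A2: add {1} — 1 (Max) has 1→2.
A3 = A2; e.g. 3 (Min) can still go to 4. Fixed point.
Max's attractor = {1, 2, 6}; Min avoids the target exactly from the complement.

3, 4, 5, 7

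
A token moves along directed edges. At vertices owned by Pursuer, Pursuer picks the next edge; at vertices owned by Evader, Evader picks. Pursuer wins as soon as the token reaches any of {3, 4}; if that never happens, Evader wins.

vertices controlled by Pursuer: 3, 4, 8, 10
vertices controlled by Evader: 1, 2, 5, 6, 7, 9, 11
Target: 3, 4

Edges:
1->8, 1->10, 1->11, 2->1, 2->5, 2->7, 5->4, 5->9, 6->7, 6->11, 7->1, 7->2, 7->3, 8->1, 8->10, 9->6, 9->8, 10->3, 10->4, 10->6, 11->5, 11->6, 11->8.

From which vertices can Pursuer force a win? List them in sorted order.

A0 = {3, 4}
A1: add {10} — 10 (Pursuer) has 10→3.
A2: add {8} — 8 (Pursuer) has 8→10.
A3 = A2; e.g. 1 (Evader) can still go to 11. Fixed point.
Pursuer's winning region = {3, 4, 8, 10}.

3, 4, 8, 10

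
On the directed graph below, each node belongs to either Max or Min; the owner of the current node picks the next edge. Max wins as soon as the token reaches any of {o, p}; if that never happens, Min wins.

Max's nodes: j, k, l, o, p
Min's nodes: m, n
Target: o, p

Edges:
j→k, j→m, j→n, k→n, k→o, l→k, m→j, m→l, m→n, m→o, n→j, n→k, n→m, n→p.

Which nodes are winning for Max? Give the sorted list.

A0 = {o, p}
A1: add {k} — k (Max) has k→o.
A2: add {j, l} — j (Max) has j→k; l (Max) has l→k.
A3 = A2; e.g. m (Min) can still go to n. Fixed point.
Max's winning region = {j, k, l, o, p}.

j, k, l, o, p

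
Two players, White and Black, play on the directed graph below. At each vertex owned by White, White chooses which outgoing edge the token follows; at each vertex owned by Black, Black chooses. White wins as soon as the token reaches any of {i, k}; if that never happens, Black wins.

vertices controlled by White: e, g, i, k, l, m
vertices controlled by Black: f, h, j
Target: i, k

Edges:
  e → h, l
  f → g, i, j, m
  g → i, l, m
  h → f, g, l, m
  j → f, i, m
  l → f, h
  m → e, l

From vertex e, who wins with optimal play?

A0 = {i, k}
A1: add {g} — g (White) has g→i.
A2 = A1; e.g. e (White) has no edge into A1. Fixed point.
e never enters the attractor, so Black can avoid the target forever.

Black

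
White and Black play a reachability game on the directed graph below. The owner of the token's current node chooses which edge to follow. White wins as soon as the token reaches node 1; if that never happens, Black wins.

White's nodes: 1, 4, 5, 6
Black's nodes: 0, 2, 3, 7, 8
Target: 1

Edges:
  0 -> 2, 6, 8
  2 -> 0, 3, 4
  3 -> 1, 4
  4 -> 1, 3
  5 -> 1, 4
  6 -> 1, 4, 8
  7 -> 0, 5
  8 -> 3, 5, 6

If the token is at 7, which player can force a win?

A0 = {1}
A1: add {4, 5, 6} — 4 (White) has 4→1; 5 (White) has 5→1; 6 (White) has 6→1.
A2: add {3} — 3 (Black): all of {1, 4} already in.
A3: add {8} — 8 (Black): all of {3, 5, 6} already in.
A4 = A3; e.g. 0 (Black) can still go to 2. Fixed point.
7 never enters the attractor, so Black can avoid the target forever.

Black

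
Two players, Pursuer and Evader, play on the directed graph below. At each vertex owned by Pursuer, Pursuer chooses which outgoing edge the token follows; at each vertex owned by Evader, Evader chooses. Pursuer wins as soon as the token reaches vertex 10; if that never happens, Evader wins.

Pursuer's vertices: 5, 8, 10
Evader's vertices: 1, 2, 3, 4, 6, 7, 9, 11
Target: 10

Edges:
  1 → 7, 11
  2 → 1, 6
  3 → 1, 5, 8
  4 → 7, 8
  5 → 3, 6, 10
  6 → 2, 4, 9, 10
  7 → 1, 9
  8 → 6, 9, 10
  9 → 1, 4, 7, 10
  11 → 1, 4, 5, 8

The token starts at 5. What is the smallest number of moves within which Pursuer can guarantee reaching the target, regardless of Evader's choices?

1

A0 = {10}
A1: add {5, 8} — 5 (Pursuer) has 5→10; 8 (Pursuer) has 8→10.
A2 = A1; e.g. 1 (Evader) can still go to 7. Fixed point.
5 enters the attractor at level 1, so Pursuer can force the target in 1 move from there.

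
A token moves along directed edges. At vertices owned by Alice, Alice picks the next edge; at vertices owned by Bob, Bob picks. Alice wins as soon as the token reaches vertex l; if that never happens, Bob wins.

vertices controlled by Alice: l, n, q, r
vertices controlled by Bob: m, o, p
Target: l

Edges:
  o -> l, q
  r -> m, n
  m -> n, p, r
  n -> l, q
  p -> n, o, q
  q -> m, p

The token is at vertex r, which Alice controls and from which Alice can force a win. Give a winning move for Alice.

A0 = {l}
A1: add {n} — n (Alice) has n→l.
A2: add {r} — r (Alice) has r→n.
A3 = A2; e.g. m (Bob) can still go to p. Fixed point.
From r, successor n is in the attractor (rank 1); the other successor m is not.

n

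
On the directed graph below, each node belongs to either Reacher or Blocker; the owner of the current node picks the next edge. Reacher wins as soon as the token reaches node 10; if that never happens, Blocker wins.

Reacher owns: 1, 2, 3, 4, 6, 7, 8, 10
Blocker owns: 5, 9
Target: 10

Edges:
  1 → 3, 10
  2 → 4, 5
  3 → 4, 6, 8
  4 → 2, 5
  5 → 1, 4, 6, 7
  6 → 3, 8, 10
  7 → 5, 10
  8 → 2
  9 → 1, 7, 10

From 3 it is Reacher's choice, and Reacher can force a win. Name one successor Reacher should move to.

A0 = {10}
A1: add {1, 6, 7} — 1 (Reacher) has 1→10; 6 (Reacher) has 6→10; 7 (Reacher) has 7→10.
A2: add {3, 9} — 3 (Reacher) has 3→6; 9 (Blocker): all of {1, 7, 10} already in.
A3 = A2; e.g. 2 (Reacher) has no edge into A2. Fixed point.
From 3, successor 6 is in the attractor (rank 1); the other successors 4, 8 are not.

6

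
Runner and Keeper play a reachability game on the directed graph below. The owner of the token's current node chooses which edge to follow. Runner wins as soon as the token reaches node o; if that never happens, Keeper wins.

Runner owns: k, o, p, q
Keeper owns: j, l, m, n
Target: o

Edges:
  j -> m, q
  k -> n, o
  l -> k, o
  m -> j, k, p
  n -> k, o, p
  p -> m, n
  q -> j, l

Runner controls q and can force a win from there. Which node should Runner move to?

A0 = {o}
A1: add {k} — k (Runner) has k→o.
A2: add {l} — l (Keeper): all of {k, o} already in.
A3: add {q} — q (Runner) has q→l.
A4 = A3; e.g. j (Keeper) can still go to m. Fixed point.
From q, successor l is in the attractor (rank 2); the other successor j is not.

l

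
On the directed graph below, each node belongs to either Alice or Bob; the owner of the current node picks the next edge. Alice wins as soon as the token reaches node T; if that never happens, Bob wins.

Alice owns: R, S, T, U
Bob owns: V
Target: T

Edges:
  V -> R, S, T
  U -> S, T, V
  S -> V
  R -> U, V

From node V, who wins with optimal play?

A0 = {T}
A1: add {U} — U (Alice) has U→T.
A2: add {R} — R (Alice) has R→U.
A3 = A2; e.g. S (Alice) has no edge into A2. Fixed point.
V never enters the attractor, so Bob can avoid the target forever.

Bob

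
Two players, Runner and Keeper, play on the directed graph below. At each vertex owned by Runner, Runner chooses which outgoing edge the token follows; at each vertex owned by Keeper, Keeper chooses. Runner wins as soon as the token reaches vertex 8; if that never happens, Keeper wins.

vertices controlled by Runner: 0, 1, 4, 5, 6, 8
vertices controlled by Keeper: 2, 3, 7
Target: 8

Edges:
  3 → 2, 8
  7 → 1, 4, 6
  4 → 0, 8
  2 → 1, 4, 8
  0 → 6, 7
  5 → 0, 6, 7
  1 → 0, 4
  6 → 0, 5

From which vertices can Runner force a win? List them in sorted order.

A0 = {8}
A1: add {4} — 4 (Runner) has 4→8.
A2: add {1} — 1 (Runner) has 1→4.
A3: add {2} — 2 (Keeper): all of {1, 4, 8} already in.
A4: add {3} — 3 (Keeper): all of {2, 8} already in.
A5 = A4; e.g. 0 (Runner) has no edge into A4. Fixed point.
Runner's winning region = {1, 2, 3, 4, 8}.

1, 2, 3, 4, 8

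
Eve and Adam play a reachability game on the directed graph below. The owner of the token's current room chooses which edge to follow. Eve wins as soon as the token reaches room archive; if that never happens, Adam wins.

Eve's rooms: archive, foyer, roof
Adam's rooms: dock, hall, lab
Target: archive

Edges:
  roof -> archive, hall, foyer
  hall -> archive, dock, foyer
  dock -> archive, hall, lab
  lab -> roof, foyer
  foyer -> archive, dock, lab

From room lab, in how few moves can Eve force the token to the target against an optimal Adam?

2

A0 = {archive}
A1: add {foyer, roof} — roof (Eve) has roof→archive; foyer (Eve) has foyer→archive.
A2: add {lab} — lab (Adam): all of {roof, foyer} already in.
A3 = A2; e.g. hall (Adam) can still go to dock. Fixed point.
lab enters the attractor at level 2, so Eve can force the target in 2 moves from there.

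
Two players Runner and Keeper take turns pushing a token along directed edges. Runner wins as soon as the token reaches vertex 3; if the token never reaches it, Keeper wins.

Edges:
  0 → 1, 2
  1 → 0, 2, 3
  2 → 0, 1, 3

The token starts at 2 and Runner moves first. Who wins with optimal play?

Track states (vertex, player-to-move).
A0 = {(3,Runner), (3,Keeper)}
A1: add {(1,Runner), (2,Runner)}.
(2,Runner) ∈ A1 ⇒ Runner forces the target.

Runner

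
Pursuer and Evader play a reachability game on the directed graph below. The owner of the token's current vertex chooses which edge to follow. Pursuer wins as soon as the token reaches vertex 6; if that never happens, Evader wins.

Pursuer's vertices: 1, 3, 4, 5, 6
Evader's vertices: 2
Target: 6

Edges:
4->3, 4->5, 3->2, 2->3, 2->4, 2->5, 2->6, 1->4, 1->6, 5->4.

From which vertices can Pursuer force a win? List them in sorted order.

1, 6

A0 = {6}
A1: add {1} — 1 (Pursuer) has 1→6.
A2 = A1; e.g. 2 (Evader) can still go to 3. Fixed point.
Pursuer's winning region = {1, 6}.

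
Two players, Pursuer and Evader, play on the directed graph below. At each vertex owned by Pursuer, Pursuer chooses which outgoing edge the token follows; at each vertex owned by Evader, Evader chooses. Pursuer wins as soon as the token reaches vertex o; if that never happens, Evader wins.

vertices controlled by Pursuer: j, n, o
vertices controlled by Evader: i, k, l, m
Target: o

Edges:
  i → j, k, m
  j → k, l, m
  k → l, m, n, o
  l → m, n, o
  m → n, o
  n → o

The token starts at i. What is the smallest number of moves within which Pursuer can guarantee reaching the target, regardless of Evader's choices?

A0 = {o}
A1: add {n} — n (Pursuer) has n→o.
A2: add {m} — m (Evader): all of {n, o} already in.
A3: add {j, l} — j (Pursuer) has j→m; l (Evader): all of {m, n, o} already in.
A4: add {k} — k (Evader): all of {l, m, n, o} already in.
A5: add {i} — i (Evader): all of {j, k, m} already in.
A5 = all vertices. Fixed point.
i enters the attractor at level 5, so Pursuer can force the target in 5 moves from there.

5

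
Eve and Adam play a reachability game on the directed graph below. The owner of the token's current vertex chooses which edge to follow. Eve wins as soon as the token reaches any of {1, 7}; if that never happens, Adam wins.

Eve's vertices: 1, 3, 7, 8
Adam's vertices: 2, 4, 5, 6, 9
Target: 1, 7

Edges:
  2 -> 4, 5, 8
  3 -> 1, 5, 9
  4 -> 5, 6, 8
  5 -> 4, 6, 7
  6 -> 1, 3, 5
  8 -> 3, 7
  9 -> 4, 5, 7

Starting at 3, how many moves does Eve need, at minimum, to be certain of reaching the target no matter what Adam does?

1

A0 = {1, 7}
A1: add {3, 8} — 3 (Eve) has 3→1; 8 (Eve) has 8→7.
A2 = A1; e.g. 2 (Adam) can still go to 4. Fixed point.
3 enters the attractor at level 1, so Eve can force the target in 1 move from there.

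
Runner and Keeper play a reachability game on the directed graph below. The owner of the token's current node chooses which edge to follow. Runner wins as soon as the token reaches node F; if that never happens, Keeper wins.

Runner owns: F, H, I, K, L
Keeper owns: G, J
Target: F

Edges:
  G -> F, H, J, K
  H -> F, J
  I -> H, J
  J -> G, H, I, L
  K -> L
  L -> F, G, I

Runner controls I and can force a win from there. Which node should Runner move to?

A0 = {F}
A1: add {H, L} — H (Runner) has H→F; L (Runner) has L→F.
A2: add {I, K} — I (Runner) has I→H; K (Runner) has K→L.
A3 = A2; e.g. G (Keeper) can still go to J. Fixed point.
From I, successor H is in the attractor (rank 1); the other successor J is not.

H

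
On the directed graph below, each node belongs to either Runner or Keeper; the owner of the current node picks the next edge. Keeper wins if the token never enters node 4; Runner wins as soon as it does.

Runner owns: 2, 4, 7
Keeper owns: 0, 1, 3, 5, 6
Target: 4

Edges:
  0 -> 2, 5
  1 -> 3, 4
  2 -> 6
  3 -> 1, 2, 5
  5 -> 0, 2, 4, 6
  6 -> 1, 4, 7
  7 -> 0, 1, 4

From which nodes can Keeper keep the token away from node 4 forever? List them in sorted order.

A0 = {4}
A1: add {7} — 7 (Runner) has 7→4.
A2 = A1; e.g. 0 (Keeper) can still go to 2. Fixed point.
Runner's attractor = {4, 7}; Keeper avoids the target exactly from the complement.

0, 1, 2, 3, 5, 6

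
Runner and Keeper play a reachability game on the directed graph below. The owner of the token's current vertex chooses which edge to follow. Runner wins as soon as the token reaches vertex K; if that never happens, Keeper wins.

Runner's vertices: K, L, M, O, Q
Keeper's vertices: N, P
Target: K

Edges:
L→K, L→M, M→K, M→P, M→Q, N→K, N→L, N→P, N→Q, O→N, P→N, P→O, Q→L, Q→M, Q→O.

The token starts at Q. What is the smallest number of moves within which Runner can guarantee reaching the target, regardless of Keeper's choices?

A0 = {K}
A1: add {L, M} — L (Runner) has L→K; M (Runner) has M→K.
A2: add {Q} — Q (Runner) has Q→L.
A3 = A2; e.g. N (Keeper) can still go to P. Fixed point.
Q enters the attractor at level 2, so Runner can force the target in 2 moves from there.

2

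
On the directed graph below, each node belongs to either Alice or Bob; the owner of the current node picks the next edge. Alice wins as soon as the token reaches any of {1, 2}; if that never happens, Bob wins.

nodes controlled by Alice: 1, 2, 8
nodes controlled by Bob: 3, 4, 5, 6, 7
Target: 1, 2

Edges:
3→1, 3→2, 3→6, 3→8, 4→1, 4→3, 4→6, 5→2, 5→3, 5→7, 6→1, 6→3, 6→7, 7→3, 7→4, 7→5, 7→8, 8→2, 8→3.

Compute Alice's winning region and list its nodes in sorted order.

1, 2, 8

A0 = {1, 2}
A1: add {8} — 8 (Alice) has 8→2.
A2 = A1; e.g. 3 (Bob) can still go to 6. Fixed point.
Alice's winning region = {1, 2, 8}.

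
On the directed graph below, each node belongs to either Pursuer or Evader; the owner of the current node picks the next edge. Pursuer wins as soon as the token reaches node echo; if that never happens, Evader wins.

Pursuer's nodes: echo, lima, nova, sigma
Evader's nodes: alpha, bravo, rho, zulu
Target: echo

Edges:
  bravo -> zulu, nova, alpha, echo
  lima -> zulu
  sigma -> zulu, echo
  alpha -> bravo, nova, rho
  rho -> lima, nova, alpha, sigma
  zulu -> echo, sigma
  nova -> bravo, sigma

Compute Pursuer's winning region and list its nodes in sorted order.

echo, lima, nova, sigma, zulu

A0 = {echo}
A1: add {sigma} — sigma (Pursuer) has sigma→echo.
A2: add {nova, zulu} — zulu (Evader): all of {echo, sigma} already in; nova (Pursuer) has nova→sigma.
A3: add {lima} — lima (Pursuer) has lima→zulu.
A4 = A3; e.g. bravo (Evader) can still go to alpha. Fixed point.
Pursuer's winning region = {echo, lima, nova, sigma, zulu}.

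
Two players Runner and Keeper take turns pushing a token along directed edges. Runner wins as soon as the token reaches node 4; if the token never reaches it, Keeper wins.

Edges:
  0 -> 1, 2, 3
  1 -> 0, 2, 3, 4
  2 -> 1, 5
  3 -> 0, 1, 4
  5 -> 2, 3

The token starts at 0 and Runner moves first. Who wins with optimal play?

Keeper

Track states (vertex, player-to-move).
A0 = {(4,Runner), (4,Keeper)}
A1: add {(1,Runner), (3,Runner)}.
A2 = A1; e.g. (0,Runner) stays out. (0,Runner) never enters ⇒ Keeper avoids the target.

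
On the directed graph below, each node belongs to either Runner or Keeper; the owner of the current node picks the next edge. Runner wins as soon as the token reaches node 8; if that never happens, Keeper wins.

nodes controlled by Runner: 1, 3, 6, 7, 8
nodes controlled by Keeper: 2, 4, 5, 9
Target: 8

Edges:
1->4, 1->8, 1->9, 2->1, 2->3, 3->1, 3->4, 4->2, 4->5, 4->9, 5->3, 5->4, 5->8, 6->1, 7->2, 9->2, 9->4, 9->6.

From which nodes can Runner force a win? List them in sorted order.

1, 2, 3, 6, 7, 8

A0 = {8}
A1: add {1} — 1 (Runner) has 1→8.
A2: add {3, 6} — 3 (Runner) has 3→1; 6 (Runner) has 6→1.
A3: add {2} — 2 (Keeper): all of {1, 3} already in.
A4: add {7} — 7 (Runner) has 7→2.
A5 = A4; e.g. 4 (Keeper) can still go to 5. Fixed point.
Runner's winning region = {1, 2, 3, 6, 7, 8}.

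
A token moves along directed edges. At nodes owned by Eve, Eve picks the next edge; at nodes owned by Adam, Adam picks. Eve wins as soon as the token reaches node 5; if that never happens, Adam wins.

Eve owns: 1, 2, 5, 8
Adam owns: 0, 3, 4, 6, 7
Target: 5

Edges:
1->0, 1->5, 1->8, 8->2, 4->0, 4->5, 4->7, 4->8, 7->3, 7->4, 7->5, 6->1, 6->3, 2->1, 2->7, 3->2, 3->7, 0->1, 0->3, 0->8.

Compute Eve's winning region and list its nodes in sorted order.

A0 = {5}
A1: add {1} — 1 (Eve) has 1→5.
A2: add {2} — 2 (Eve) has 2→1.
A3: add {8} — 8 (Eve) has 8→2.
A4 = A3; e.g. 0 (Adam) can still go to 3. Fixed point.
Eve's winning region = {1, 2, 5, 8}.

1, 2, 5, 8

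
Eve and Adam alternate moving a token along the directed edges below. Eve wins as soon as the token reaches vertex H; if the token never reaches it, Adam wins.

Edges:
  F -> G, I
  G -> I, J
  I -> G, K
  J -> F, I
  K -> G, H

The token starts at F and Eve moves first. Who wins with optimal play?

Track states (vertex, player-to-move).
A0 = {(H,Eve), (H,Adam)}
A1: add {(K,Eve)}.
A2 = A1; e.g. (F,Eve) stays out. (F,Eve) never enters ⇒ Adam avoids the target.

Adam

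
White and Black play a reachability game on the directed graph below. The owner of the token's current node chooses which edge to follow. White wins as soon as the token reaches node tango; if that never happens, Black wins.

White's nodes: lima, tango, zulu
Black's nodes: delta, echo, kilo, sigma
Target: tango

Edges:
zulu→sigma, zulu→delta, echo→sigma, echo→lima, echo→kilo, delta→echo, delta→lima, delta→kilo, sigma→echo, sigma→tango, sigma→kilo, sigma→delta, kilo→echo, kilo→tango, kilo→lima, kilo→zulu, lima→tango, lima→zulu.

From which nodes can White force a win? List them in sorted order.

A0 = {tango}
A1: add {lima} — lima (White) has lima→tango.
A2 = A1; e.g. echo (Black) can still go to sigma. Fixed point.
White's winning region = {lima, tango}.

lima, tango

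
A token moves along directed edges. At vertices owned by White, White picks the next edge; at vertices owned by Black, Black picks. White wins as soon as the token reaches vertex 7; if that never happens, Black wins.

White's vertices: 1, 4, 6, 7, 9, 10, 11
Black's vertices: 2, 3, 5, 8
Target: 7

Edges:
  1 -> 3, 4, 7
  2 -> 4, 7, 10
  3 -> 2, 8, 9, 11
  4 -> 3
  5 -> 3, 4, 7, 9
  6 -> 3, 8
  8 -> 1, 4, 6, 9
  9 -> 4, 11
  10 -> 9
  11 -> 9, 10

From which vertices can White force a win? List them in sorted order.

A0 = {7}
A1: add {1} — 1 (White) has 1→7.
A2 = A1; e.g. 2 (Black) can still go to 4. Fixed point.
White's winning region = {1, 7}.

1, 7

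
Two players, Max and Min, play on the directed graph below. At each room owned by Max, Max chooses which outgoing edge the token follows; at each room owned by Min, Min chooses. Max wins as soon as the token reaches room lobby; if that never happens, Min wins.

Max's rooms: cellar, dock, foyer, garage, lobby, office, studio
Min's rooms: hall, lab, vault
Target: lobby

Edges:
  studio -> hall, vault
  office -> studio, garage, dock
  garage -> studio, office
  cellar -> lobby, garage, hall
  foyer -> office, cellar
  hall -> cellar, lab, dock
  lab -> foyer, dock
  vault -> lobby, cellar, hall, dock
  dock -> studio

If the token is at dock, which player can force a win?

Min

A0 = {lobby}
A1: add {cellar} — cellar (Max) has cellar→lobby.
A2: add {foyer} — foyer (Max) has foyer→cellar.
A3 = A2; e.g. studio (Max) has no edge into A2. Fixed point.
dock never enters the attractor, so Min can avoid the target forever.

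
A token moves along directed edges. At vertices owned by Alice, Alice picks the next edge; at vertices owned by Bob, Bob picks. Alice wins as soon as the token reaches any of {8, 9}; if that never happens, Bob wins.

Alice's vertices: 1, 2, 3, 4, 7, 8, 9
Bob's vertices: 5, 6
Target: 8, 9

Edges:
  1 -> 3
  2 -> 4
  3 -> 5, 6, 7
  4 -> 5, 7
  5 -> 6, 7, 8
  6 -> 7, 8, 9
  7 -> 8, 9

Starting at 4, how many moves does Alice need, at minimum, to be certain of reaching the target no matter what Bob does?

2

A0 = {8, 9}
A1: add {7} — 7 (Alice) has 7→8.
A2: add {3, 4, 6} — 3 (Alice) has 3→7; 4 (Alice) has 4→7; 6 (Bob): all of {7, 8, 9} already in.
4 enters the attractor at level 2, so Alice can force the target in 2 moves from there.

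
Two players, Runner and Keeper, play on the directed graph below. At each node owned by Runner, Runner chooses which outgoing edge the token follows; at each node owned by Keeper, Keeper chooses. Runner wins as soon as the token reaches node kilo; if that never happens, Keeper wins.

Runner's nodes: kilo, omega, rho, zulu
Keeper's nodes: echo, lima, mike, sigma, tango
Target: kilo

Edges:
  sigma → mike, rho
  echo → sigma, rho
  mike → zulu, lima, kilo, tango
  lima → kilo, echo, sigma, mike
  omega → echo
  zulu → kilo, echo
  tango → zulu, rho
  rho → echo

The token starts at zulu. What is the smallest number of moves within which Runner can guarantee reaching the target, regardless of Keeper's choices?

1

A0 = {kilo}
A1: add {zulu} — zulu (Runner) has zulu→kilo.
A2 = A1; e.g. lima (Keeper) can still go to echo. Fixed point.
zulu enters the attractor at level 1, so Runner can force the target in 1 move from there.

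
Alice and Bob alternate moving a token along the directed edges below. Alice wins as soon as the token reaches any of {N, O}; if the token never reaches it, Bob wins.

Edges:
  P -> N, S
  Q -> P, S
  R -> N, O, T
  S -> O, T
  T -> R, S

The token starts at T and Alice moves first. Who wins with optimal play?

Bob

Track states (vertex, player-to-move).
A0 = {(N,Alice), (N,Bob), (O,Alice), (O,Bob)}
A1: add {(P,Alice), (R,Alice), (S,Alice)}.
A2: add {(P,Bob), (Q,Bob), (T,Bob)}.
A3: add {(Q,Alice)}.
A4 = A3; e.g. (R,Bob) stays out. (T,Alice) never enters ⇒ Bob avoids the target.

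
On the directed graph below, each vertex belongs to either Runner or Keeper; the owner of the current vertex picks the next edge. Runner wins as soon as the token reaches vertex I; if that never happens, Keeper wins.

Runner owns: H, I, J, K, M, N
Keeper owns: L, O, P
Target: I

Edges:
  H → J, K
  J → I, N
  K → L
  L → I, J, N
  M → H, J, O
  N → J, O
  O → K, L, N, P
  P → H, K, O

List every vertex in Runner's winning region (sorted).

H, I, J, K, L, M, N

A0 = {I}
A1: add {J} — J (Runner) has J→I.
A2: add {H, M, N} — H (Runner) has H→J; M (Runner) has M→J; N (Runner) has N→J.
A3: add {L} — L (Keeper): all of {I, J, N} already in.
A4: add {K} — K (Runner) has K→L.
A5 = A4; e.g. O (Keeper) can still go to P. Fixed point.
Runner's winning region = {H, I, J, K, L, M, N}.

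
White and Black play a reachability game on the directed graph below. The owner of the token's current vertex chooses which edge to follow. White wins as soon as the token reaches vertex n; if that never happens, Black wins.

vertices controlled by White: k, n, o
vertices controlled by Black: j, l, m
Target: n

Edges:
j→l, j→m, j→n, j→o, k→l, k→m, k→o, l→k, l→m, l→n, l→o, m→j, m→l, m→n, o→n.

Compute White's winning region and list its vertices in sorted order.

k, n, o

A0 = {n}
A1: add {o} — o (White) has o→n.
A2: add {k} — k (White) has k→o.
A3 = A2; e.g. j (Black) can still go to l. Fixed point.
White's winning region = {k, n, o}.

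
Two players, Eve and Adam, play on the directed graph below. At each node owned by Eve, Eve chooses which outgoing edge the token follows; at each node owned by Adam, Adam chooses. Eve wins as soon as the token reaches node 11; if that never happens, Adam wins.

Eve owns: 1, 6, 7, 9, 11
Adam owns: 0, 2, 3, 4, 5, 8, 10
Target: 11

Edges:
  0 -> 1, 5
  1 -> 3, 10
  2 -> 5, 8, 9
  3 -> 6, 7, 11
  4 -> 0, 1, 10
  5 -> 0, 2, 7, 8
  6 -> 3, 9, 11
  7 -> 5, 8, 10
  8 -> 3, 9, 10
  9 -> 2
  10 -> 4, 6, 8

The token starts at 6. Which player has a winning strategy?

A0 = {11}
A1: add {6} — 6 (Eve) has 6→11.
A2 = A1; e.g. 0 (Adam) can still go to 1. Fixed point.
6 ∈ A1, so Eve can force the target.

Eve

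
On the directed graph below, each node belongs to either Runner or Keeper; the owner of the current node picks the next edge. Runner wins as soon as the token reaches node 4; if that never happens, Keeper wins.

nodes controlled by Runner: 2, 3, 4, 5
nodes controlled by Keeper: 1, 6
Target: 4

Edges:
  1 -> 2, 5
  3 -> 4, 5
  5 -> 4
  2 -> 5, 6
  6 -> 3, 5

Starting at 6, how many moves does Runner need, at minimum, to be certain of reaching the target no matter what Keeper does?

A0 = {4}
A1: add {3, 5} — 3 (Runner) has 3→4; 5 (Runner) has 5→4.
A2: add {2, 6} — 2 (Runner) has 2→5; 6 (Keeper): all of {3, 5} already in.
6 enters the attractor at level 2, so Runner can force the target in 2 moves from there.

2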